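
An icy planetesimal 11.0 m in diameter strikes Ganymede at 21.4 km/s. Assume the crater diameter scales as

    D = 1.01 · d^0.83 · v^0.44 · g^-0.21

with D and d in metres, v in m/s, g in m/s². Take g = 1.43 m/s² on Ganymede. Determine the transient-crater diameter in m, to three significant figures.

In SI units: v = 21400 m/s.
d^0.83 = 11^0.83 = 7.317
v^0.44 = 21400^0.44 = 80.42
g^-0.21 = 1.43^-0.21 = 0.9276
D = 1.01 × 7.317 × 80.42 × 0.9276 = 551.3 m

D ≈ 551 m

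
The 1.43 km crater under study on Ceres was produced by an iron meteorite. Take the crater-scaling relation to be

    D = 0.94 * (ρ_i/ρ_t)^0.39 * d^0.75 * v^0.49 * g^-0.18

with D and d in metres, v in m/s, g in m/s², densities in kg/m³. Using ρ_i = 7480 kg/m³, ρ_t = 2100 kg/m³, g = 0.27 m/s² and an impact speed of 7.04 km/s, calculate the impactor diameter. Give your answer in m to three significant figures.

d ≈ 20.2 m

Rearranging for d: d = [D / (0.94 · (7480/2100)^0.39 · 7040^0.49 · 0.27^-0.18)]^(1/0.75).
D = 1430 m.
(7480/2100)^0.39 = 1.641
7040^0.49 = 76.79
0.27^-0.18 = 1.266
Denominator = 0.94 × 1.641 × 76.79 × 1.266 = 150.0
D / 150.0 = 1430 / 150.0 = 9.533
d = 9.533^(1/0.75) = 9.533^1.3333 = 20.21 m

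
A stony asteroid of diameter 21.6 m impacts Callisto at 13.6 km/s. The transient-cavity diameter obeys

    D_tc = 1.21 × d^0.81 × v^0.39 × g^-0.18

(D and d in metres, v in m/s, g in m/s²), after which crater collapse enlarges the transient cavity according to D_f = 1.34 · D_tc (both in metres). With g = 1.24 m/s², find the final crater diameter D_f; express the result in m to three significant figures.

D_f ≈ 769 m

v = 13600 m/s.
d^0.81 = 21.6^0.81 = 12.05
v^0.39 = 13600^0.39 = 40.93
g^-0.18 = 1.24^-0.18 = 0.9620
D_tc = 1.21 × 12.05 × 40.93 × 0.9620 = 574.1 m
D_f = 1.34 × 574.1 = 769.3 m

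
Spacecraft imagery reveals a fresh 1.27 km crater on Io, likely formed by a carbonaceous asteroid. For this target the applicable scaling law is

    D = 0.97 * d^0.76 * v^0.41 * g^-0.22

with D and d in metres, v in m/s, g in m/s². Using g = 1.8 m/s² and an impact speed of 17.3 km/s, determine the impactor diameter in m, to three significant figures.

Rearranging for d: d = [D / (0.97 · 17300^0.41 · 1.8^-0.22)]^(1/0.76).
D = 1270 m.
17300^0.41 = 54.65
1.8^-0.22 = 0.8787
Denominator = 0.97 × 54.65 × 0.8787 = 46.58
D / 46.58 = 1270 / 46.58 = 27.26
d = 27.26^(1/0.76) = 27.26^1.3158 = 77.42 m

d ≈ 77.4 m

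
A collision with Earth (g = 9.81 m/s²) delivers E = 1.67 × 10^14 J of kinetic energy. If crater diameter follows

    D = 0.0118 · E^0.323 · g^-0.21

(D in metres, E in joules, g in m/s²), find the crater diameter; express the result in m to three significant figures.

E^0.323 = (1.67 × 10^14)^0.323 = 3.926 × 10^4
g^-0.21 = 9.81^-0.21 = 0.6191
D = 0.0118 × 3.926 × 10^4 × 0.6191 = 286.8 m

D ≈ 287 m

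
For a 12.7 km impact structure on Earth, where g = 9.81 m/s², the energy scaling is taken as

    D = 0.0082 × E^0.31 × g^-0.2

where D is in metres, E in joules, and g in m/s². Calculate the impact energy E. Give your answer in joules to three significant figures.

Rearranging: E = [D / (0.0082 · g^-0.2)]^(1/0.31).
D = 12700 m.
g^-0.2 = 9.81^-0.2 = 0.6334
D / (0.0082 × 0.6334) = 12700 / (5.194 × 10^-3) = 2.445 × 10^6
E = (2.445 × 10^6)^3.2258 = 4.049 × 10^20 J

E ≈ 4.05 × 10^20 J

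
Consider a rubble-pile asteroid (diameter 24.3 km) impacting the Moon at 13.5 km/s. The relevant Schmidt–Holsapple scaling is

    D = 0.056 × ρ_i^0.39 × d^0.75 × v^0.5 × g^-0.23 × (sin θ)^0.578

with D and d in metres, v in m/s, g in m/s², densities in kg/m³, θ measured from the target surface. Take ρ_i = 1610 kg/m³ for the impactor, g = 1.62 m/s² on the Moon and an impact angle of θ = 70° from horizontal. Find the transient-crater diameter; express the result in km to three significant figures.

In SI units: d = 24300 m, v = 13500 m/s.
ρ_i^0.39 = 1610^0.39 = 17.81
d^0.75 = 24300^0.75 = 1946
v^0.5 = 13500^0.5 = 116.2
g^-0.23 = 1.62^-0.23 = 0.8950
(sin 70°)^0.578 = 0.9397^0.578 = 0.9647
D = 0.056 × 17.81 × 1946 × 116.2 × 0.8950 × 0.9647 = 1.947 × 10^5 m
   = 194.7 km

D ≈ 195 km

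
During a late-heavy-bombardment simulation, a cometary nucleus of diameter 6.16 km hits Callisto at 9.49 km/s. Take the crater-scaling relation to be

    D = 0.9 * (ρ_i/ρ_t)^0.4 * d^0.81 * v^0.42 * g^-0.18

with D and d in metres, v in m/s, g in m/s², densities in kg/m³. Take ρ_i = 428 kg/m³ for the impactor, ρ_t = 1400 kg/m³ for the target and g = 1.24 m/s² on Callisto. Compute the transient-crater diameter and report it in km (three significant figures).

In SI units: d = 6160 m, v = 9490 m/s.
(ρ_i/ρ_t)^0.4 = (428/1400)^0.4 = 0.6225
d^0.81 = 6160^0.81 = 1174
v^0.42 = 9490^0.42 = 46.82
g^-0.18 = 1.24^-0.18 = 0.9620
D = 0.9 × 0.6225 × 1174 × 46.82 × 0.9620 = 29625 m
   = 29.62 km

D ≈ 29.6 km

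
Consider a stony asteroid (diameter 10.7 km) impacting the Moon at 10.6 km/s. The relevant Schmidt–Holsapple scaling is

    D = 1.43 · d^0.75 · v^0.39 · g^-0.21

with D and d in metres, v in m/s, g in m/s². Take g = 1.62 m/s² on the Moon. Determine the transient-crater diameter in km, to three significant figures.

D ≈ 50.5 km

In SI units: d = 10700 m, v = 10600 m/s.
d^0.75 = 10700^0.75 = 1052
v^0.39 = 10600^0.39 = 37.14
g^-0.21 = 1.62^-0.21 = 0.9037
D = 1.43 × 1052 × 37.14 × 0.9037 = 50491 m
   = 50.49 km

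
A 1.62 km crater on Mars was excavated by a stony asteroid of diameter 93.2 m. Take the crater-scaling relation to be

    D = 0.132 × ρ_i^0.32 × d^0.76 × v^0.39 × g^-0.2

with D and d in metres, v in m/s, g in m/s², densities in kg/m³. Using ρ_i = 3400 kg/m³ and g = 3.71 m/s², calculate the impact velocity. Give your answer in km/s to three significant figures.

v ≈ 11.0 km/s

Rearranging for v: v = [D / (0.132 · 3400^0.32 · 93.2^0.76 · 3.71^-0.2)]^(1/0.39).
D = 1620 m.
3400^0.32 = 13.49
93.2^0.76 = 31.39
3.71^-0.2 = 0.7694
Denominator = 0.132 × 13.49 × 31.39 × 0.7694 = 43.01
D / 43.01 = 1620 / 43.01 = 37.67
v = 37.67^(1/0.39) = 37.67^2.5641 = 10990 m/s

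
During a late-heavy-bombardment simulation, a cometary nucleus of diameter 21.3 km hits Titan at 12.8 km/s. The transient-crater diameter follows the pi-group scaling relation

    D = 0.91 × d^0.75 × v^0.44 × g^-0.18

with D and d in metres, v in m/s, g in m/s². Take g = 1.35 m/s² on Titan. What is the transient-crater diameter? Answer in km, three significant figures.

D ≈ 97.5 km

In SI units: d = 21300 m, v = 12800 m/s.
d^0.75 = 21300^0.75 = 1763
v^0.44 = 12800^0.44 = 64.15
g^-0.18 = 1.35^-0.18 = 0.9474
D = 0.91 × 1763 × 64.15 × 0.9474 = 97504 m
   = 97.50 km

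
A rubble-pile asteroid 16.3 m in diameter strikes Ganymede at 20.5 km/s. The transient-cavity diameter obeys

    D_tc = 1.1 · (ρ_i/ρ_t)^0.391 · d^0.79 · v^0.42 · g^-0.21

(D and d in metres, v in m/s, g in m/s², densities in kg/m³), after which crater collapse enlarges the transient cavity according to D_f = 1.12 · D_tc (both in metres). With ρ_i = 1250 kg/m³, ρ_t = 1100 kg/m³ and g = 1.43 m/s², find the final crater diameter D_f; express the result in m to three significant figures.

v = 20500 m/s.
(ρ_i/ρ_t)^0.391 = (1250/1100)^0.391 = 1.051
d^0.79 = 16.3^0.79 = 9.070
v^0.42 = 20500^0.42 = 64.70
g^-0.21 = 1.43^-0.21 = 0.9276
D_tc = 1.1 × 1.051 × 9.070 × 64.70 × 0.9276 = 629.3 m
D_f = 1.12 × 629.3 = 704.8 m

D_f ≈ 705 m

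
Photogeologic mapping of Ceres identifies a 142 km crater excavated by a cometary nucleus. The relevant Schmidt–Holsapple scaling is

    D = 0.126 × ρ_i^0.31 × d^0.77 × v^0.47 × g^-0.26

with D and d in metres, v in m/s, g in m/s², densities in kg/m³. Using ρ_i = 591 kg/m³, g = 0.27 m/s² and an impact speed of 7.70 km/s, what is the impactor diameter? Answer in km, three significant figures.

Rearranging for d: d = [D / (0.126 · 591^0.31 · 7700^0.47 · 0.27^-0.26)]^(1/0.77).
D = 142000 m.
591^0.31 = 7.231
7700^0.47 = 67.09
0.27^-0.26 = 1.406
Denominator = 0.126 × 7.231 × 67.09 × 1.406 = 85.94
D / 85.94 = 142000 / 85.94 = 1652
d = 1652^(1/0.77) = 1652^1.2987 = 15109 m

d ≈ 15.1 km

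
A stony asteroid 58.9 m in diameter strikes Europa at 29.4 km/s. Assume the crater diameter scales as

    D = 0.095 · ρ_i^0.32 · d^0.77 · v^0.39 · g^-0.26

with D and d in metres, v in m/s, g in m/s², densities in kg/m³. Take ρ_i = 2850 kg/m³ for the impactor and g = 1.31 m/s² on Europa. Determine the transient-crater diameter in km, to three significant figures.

D ≈ 1.44 km

In SI units: v = 29400 m/s.
ρ_i^0.32 = 2850^0.32 = 12.75
d^0.77 = 58.9^0.77 = 23.07
v^0.39 = 29400^0.39 = 55.29
g^-0.26 = 1.31^-0.26 = 0.9322
D = 0.095 × 12.75 × 23.07 × 55.29 × 0.9322 = 1440 m
   = 1.440 km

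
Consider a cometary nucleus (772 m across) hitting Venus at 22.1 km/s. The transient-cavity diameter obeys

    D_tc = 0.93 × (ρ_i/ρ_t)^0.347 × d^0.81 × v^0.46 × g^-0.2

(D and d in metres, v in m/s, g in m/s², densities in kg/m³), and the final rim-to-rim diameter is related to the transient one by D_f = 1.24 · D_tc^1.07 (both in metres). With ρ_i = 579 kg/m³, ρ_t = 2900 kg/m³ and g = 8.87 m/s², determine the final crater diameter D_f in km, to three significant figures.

v = 22100 m/s.
(ρ_i/ρ_t)^0.347 = (579/2900)^0.347 = 0.5717
d^0.81 = 772^0.81 = 218.3
v^0.46 = 22100^0.46 = 99.64
g^-0.2 = 8.87^-0.2 = 0.6463
D_tc = 0.93 × 0.5717 × 218.3 × 99.64 × 0.6463 = 7474 m
D_f = 1.24 × (7474)^1.07 = 17303 m
     = 17.30 km

D_f ≈ 17.3 km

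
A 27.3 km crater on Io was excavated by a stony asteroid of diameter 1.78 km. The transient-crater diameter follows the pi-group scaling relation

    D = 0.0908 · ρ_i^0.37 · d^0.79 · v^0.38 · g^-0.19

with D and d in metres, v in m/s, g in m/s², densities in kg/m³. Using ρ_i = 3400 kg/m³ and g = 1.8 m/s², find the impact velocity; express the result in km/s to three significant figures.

v ≈ 22.3 km/s

Rearranging for v: v = [D / (0.0908 · 3400^0.37 · 1780^0.79 · 1.8^-0.19)]^(1/0.38).
D = 27300 m.
3400^0.37 = 20.26
1780^0.79 = 369.7
1.8^-0.19 = 0.8943
Denominator = 0.0908 × 20.26 × 369.7 × 0.8943 = 608.2
D / 608.2 = 27300 / 608.2 = 44.89
v = 44.89^(1/0.38) = 44.89^2.6316 = 22274 m/s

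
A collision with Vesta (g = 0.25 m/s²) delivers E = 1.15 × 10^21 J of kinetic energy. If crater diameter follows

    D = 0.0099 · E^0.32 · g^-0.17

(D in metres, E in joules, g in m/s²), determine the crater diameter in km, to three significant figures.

D ≈ 68.8 km

E^0.32 = (1.15 × 10^21)^0.32 = 5.488 × 10^6
g^-0.17 = 0.25^-0.17 = 1.266
D = 0.0099 × 5.488 × 10^6 × 1.266 = 68783 m
   = 68.78 km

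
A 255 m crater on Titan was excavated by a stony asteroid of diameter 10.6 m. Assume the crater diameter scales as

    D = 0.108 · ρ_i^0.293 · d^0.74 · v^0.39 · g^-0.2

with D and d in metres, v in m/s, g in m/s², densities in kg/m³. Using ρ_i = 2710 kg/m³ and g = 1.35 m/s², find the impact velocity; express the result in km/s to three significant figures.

v ≈ 15.5 km/s

Rearranging for v: v = [D / (0.108 · 2710^0.293 · 10.6^0.74 · 1.35^-0.2)]^(1/0.39).
2710^0.293 = 10.14
10.6^0.74 = 5.738
1.35^-0.2 = 0.9417
Denominator = 0.108 × 10.14 × 5.738 × 0.9417 = 5.917
D / 5.917 = 255 / 5.917 = 43.10
v = 43.10^(1/0.39) = 43.10^2.5641 = 15523 m/s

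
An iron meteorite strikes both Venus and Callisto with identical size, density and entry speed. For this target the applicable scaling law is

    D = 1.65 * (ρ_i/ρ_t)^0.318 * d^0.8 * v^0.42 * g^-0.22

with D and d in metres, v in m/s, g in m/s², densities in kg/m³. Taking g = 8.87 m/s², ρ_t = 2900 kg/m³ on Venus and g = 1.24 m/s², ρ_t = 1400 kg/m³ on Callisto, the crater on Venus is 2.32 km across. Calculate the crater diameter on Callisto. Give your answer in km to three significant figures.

The impactor-only factors (d, v, ρ_i) cancel in the ratio, leaving D_Callisto/D_Venus = (g_Callisto/g_Venus)^-0.22 · (ρ_t,Venus/ρ_t,Callisto)^0.318.
(1.24/8.87)^-0.22 = 0.1398^-0.22 = 1.542
(2900/1400)^0.318 = 2.071^0.318 = 1.261
Ratio = 1.542 × 1.261 = 1.944
D_Callisto = 1.944 × 2.32 km = 4.51 km

D ≈ 4.51 km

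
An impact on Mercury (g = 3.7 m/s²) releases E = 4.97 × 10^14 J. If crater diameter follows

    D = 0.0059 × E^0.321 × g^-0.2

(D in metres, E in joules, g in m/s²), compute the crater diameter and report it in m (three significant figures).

E^0.321 = (4.97 × 10^14)^0.321 = 5.218 × 10^4
g^-0.2 = 3.7^-0.2 = 0.7698
D = 0.0059 × 5.218 × 10^4 × 0.7698 = 237.0 m

D ≈ 237 m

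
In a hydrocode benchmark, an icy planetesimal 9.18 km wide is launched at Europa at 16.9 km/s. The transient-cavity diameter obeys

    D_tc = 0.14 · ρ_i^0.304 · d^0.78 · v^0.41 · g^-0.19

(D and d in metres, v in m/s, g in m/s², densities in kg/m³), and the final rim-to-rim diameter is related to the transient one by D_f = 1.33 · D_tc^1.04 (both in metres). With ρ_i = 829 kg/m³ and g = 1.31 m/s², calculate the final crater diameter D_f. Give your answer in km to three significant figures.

In SI: d = 9180 m, v = 16900 m/s.
ρ_i^0.304 = 829^0.304 = 7.713
d^0.78 = 9180^0.78 = 1233
v^0.41 = 16900^0.41 = 54.13
g^-0.19 = 1.31^-0.19 = 0.9500
D_tc = 0.14 × 7.713 × 1233 × 54.13 × 0.9500 = 68470 m
D_f = 1.33 × (68470)^1.04 = 1.422 × 10^5 m
     = 142.2 km

D_f ≈ 142 km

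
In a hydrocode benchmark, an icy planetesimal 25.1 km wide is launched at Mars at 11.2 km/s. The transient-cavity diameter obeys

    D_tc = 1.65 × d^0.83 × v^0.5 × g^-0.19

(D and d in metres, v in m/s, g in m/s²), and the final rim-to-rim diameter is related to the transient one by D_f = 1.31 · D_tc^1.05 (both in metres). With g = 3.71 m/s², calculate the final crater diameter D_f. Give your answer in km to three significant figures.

D_f ≈ 1560 km

In SI: d = 25100 m, v = 11200 m/s.
d^0.83 = 25100^0.83 = 4485
v^0.5 = 11200^0.5 = 105.8
g^-0.19 = 3.71^-0.19 = 0.7795
D_tc = 1.65 × 4485 × 105.8 × 0.7795 = 6.103 × 10^5 m
D_f = 1.31 × (6.103 × 10^5)^1.05 = 1.556 × 10^6 m
     = 1556 km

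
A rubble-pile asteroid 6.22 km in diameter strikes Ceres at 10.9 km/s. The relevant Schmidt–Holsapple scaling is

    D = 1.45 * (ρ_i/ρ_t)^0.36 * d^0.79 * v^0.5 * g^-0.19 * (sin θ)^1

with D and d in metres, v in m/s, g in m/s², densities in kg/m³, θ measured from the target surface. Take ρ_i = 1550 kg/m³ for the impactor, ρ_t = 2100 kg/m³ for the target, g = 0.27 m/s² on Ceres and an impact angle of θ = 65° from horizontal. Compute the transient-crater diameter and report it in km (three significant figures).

In SI units: d = 6220 m, v = 10900 m/s.
(ρ_i/ρ_t)^0.36 = (1550/2100)^0.36 = 0.8964
d^0.79 = 6220^0.79 = 993.3
v^0.5 = 10900^0.5 = 104.4
g^-0.19 = 0.27^-0.19 = 1.282
(sin 65°)^1 = 0.9063^1 = 0.9063
D = 1.45 × 0.8964 × 993.3 × 104.4 × 1.282 × 0.9063 = 1.566 × 10^5 m
   = 156.6 km

D ≈ 157 km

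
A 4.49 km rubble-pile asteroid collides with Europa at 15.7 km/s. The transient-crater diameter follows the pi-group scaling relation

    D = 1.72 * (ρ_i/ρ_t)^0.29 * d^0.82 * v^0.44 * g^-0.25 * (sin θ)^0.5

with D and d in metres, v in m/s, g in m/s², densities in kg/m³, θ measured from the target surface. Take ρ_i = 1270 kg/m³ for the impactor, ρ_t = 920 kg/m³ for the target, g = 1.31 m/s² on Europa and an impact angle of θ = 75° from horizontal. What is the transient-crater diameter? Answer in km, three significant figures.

D ≈ 120 km

In SI units: d = 4490 m, v = 15700 m/s.
(ρ_i/ρ_t)^0.29 = (1270/920)^0.29 = 1.098
d^0.82 = 4490^0.82 = 988.2
v^0.44 = 15700^0.44 = 70.18
g^-0.25 = 1.31^-0.25 = 0.9347
(sin 75°)^0.5 = 0.9659^0.5 = 0.9828
D = 1.72 × 1.098 × 988.2 × 70.18 × 0.9347 × 0.9828 = 1.203 × 10^5 m
   = 120.3 km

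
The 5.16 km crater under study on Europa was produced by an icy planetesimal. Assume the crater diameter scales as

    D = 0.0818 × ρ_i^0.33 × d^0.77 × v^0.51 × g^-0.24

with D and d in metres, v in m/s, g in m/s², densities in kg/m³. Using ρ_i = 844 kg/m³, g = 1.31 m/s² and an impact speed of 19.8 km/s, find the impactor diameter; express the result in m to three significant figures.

Rearranging for d: d = [D / (0.0818 · 844^0.33 · 19800^0.51 · 1.31^-0.24)]^(1/0.77).
D = 5160 m.
844^0.33 = 9.240
19800^0.51 = 155.3
1.31^-0.24 = 0.9372
Denominator = 0.0818 × 9.240 × 155.3 × 0.9372 = 110.0
D / 110.0 = 5160 / 110.0 = 46.91
d = 46.91^(1/0.77) = 46.91^1.2987 = 148.1 m

d ≈ 148 m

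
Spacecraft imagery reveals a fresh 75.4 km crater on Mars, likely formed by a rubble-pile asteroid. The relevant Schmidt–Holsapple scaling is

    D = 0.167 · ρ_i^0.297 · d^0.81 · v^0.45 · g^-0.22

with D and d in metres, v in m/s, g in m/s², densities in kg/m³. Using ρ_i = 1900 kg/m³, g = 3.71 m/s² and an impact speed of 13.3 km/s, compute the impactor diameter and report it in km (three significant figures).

d ≈ 4.39 km

Rearranging for d: d = [D / (0.167 · 1900^0.297 · 13300^0.45 · 3.71^-0.22)]^(1/0.81).
D = 75400 m.
1900^0.297 = 9.414
13300^0.45 = 71.74
3.71^-0.22 = 0.7494
Denominator = 0.167 × 9.414 × 71.74 × 0.7494 = 84.52
D / 84.52 = 75400 / 84.52 = 892.1
d = 892.1^(1/0.81) = 892.1^1.2346 = 4391 m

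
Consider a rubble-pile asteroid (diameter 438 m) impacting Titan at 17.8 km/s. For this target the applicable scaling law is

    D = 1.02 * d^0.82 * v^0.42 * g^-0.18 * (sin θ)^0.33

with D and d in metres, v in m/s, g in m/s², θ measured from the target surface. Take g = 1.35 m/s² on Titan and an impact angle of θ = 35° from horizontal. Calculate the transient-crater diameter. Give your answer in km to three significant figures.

D ≈ 7.19 km

In SI units: v = 17800 m/s.
d^0.82 = 438^0.82 = 146.6
v^0.42 = 17800^0.42 = 60.98
g^-0.18 = 1.35^-0.18 = 0.9474
(sin 35°)^0.33 = 0.5736^0.33 = 0.8324
D = 1.02 × 146.6 × 60.98 × 0.9474 × 0.8324 = 7191 m
   = 7.191 km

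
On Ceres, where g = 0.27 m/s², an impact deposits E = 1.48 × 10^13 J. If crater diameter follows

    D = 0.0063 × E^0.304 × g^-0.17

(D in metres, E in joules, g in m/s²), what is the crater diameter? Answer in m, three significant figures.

D ≈ 79.4 m

E^0.304 = (1.48 × 10^13)^0.304 = 1.009 × 10^4
g^-0.17 = 0.27^-0.17 = 1.249
D = 0.0063 × 1.009 × 10^4 × 1.249 = 79.40 m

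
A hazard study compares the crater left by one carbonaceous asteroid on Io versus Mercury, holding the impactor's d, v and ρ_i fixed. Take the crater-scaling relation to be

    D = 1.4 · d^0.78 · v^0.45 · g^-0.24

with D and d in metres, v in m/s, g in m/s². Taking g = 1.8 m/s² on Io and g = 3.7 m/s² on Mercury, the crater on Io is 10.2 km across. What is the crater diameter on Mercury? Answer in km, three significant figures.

D ≈ 8.58 km

All impactor-dependent factors cancel in the ratio, leaving D_Mercury/D_Io = (g_Mercury/g_Io)^-0.24.
(3.7/1.8)^-0.24 = 2.056^-0.24 = 0.8412
D_Mercury = 0.8412 × 10.2 km = 8.58 km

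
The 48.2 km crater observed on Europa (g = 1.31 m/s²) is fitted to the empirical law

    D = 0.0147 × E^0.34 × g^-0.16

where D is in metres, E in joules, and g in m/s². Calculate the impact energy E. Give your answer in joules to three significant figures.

Rearranging: E = [D / (0.0147 · g^-0.16)]^(1/0.34).
D = 48200 m.
g^-0.16 = 1.31^-0.16 = 0.9577
D / (0.0147 × 0.9577) = 48200 / (0.01408) = 3.423 × 10^6
E = (3.423 × 10^6)^2.9412 = 1.656 × 10^19 J

E ≈ 1.66 × 10^19 J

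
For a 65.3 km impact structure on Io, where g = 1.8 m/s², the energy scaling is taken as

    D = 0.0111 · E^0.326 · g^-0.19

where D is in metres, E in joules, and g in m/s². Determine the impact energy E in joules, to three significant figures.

E ≈ 8.21 × 10^20 J

Rearranging: E = [D / (0.0111 · g^-0.19)]^(1/0.326).
D = 65300 m.
g^-0.19 = 1.8^-0.19 = 0.8943
D / (0.0111 × 0.8943) = 65300 / (9.927 × 10^-3) = 6.578 × 10^6
E = (6.578 × 10^6)^3.0675 = 8.213 × 10^20 J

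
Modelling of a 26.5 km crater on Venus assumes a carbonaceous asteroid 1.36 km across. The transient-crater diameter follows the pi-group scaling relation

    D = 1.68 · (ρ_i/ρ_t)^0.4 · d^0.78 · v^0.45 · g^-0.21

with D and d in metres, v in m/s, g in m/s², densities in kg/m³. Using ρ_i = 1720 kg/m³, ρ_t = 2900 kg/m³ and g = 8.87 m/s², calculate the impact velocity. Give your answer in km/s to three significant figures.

v ≈ 34.8 km/s

Rearranging for v: v = [D / (1.68 · (1720/2900)^0.4 · 1360^0.78 · 8.87^-0.21)]^(1/0.45).
D = 26500 m.
(1720/2900)^0.4 = 0.8114
1360^0.78 = 278.1
8.87^-0.21 = 0.6323
Denominator = 1.68 × 0.8114 × 278.1 × 0.6323 = 239.7
D / 239.7 = 26500 / 239.7 = 110.6
v = 110.6^(1/0.45) = 110.6^2.2222 = 34804 m/s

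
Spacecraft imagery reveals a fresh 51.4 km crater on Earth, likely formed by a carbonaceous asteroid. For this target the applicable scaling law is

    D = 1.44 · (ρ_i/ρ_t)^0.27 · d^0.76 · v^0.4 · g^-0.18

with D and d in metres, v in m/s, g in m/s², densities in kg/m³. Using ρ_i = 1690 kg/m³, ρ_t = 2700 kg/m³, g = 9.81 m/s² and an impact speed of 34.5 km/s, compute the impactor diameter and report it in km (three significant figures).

d ≈ 8.11 km

Rearranging for d: d = [D / (1.44 · (1690/2700)^0.27 · 34500^0.4 · 9.81^-0.18)]^(1/0.76).
D = 51400 m.
(1690/2700)^0.27 = 0.8812
34500^0.4 = 65.33
9.81^-0.18 = 0.6630
Denominator = 1.44 × 0.8812 × 65.33 × 0.6630 = 54.96
D / 54.96 = 51400 / 54.96 = 935.2
d = 935.2^(1/0.76) = 935.2^1.3158 = 8112 m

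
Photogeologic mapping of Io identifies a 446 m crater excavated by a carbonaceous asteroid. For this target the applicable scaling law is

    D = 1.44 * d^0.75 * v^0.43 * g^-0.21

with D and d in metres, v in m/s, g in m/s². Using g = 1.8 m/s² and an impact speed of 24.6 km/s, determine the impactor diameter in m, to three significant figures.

Rearranging for d: d = [D / (1.44 · 24600^0.43 · 1.8^-0.21)]^(1/0.75).
24600^0.43 = 77.29
1.8^-0.21 = 0.8839
Denominator = 1.44 × 77.29 × 0.8839 = 98.38
D / 98.38 = 446 / 98.38 = 4.533
d = 4.533^(1/0.75) = 4.533^1.3333 = 7.502 m

d ≈ 7.50 m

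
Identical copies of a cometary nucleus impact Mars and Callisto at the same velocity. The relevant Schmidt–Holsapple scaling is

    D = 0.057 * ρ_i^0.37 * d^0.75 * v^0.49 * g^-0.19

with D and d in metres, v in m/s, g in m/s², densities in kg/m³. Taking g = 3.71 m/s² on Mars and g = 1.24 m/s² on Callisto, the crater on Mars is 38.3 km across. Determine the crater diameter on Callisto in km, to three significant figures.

D ≈ 47.2 km

All impactor-dependent factors cancel in the ratio, leaving D_Callisto/D_Mars = (g_Callisto/g_Mars)^-0.19.
(1.24/3.71)^-0.19 = 0.3342^-0.19 = 1.232
D_Callisto = 1.232 × 38.3 km = 47.2 km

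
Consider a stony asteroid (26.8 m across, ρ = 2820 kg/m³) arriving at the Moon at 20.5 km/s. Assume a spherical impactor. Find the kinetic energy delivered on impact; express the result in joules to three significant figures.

v = 20500 m/s.
Mass m = (π/6) ρ d³ = (π/6) × 2820 × (26.8)³ = 2.842 × 10^7 kg
E = ½ m v² = 0.5 × 2.842 × 10^7 × (20500)² = 5.972 × 10^15 J

E ≈ 5.97 × 10^15 J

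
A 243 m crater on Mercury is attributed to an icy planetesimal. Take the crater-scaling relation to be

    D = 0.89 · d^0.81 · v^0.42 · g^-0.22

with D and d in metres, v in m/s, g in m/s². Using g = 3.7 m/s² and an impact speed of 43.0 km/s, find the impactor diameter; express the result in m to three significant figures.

d ≈ 5.75 m

Rearranging for d: d = [D / (0.89 · 43000^0.42 · 3.7^-0.22)]^(1/0.81).
43000^0.42 = 88.32
3.7^-0.22 = 0.7499
Denominator = 0.89 × 88.32 × 0.7499 = 58.95
D / 58.95 = 243 / 58.95 = 4.122
d = 4.122^(1/0.81) = 4.122^1.2346 = 5.747 m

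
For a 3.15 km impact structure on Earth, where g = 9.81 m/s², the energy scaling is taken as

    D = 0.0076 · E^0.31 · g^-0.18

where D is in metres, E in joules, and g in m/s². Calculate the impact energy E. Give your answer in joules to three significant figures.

Rearranging: E = [D / (0.0076 · g^-0.18)]^(1/0.31).
D = 3150 m.
g^-0.18 = 9.81^-0.18 = 0.6630
D / (0.0076 × 0.6630) = 3150 / (5.039 × 10^-3) = 6.251 × 10^5
E = (6.251 × 10^5)^3.2258 = 4.972 × 10^18 J

E ≈ 4.97 × 10^18 J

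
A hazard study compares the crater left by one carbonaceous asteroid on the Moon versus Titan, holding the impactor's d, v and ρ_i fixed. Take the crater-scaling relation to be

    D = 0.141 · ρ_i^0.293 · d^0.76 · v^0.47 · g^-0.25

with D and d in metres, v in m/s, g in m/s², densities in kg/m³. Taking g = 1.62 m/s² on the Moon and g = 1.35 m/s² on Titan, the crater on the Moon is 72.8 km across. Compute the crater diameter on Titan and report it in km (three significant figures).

All impactor-dependent factors cancel in the ratio, leaving D_Titan/D_Moon = (g_Titan/g_Moon)^-0.25.
(1.35/1.62)^-0.25 = 0.8333^-0.25 = 1.047
D_Titan = 1.047 × 72.8 km = 76.2 km

D ≈ 76.2 km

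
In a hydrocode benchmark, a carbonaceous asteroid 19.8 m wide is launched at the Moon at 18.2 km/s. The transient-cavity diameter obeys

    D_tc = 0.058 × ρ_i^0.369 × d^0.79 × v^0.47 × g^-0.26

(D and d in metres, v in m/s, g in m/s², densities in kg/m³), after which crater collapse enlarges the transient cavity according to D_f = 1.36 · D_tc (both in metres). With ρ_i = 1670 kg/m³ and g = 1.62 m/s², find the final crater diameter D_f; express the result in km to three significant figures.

v = 18200 m/s.
ρ_i^0.369 = 1670^0.369 = 15.46
d^0.79 = 19.8^0.79 = 10.58
v^0.47 = 18200^0.47 = 100.5
g^-0.26 = 1.62^-0.26 = 0.8821
D_tc = 0.058 × 15.46 × 10.58 × 100.5 × 0.8821 = 841.0 m
D_f = 1.36 × 841.0 = 1144 m
     = 1.144 km

D_f ≈ 1.14 km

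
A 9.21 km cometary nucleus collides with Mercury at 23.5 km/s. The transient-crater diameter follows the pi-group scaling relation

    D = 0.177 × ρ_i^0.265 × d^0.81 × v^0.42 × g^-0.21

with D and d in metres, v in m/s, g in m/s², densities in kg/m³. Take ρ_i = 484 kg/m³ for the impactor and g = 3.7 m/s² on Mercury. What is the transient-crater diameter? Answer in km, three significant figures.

D ≈ 77.1 km

In SI units: d = 9210 m, v = 23500 m/s.
ρ_i^0.265 = 484^0.265 = 5.146
d^0.81 = 9210^0.81 = 1626
v^0.42 = 23500^0.42 = 68.52
g^-0.21 = 3.7^-0.21 = 0.7598
D = 0.177 × 5.146 × 1626 × 68.52 × 0.7598 = 77105 m
   = 77.10 km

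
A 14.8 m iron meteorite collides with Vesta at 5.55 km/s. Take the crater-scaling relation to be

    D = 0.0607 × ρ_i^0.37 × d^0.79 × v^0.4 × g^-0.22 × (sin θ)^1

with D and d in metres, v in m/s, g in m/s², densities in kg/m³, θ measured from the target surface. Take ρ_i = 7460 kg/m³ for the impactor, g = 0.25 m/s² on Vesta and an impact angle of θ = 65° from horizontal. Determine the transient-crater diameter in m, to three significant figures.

D ≈ 535 m

In SI units: v = 5550 m/s.
ρ_i^0.37 = 7460^0.37 = 27.10
d^0.79 = 14.8^0.79 = 8.404
v^0.4 = 5550^0.4 = 31.46
g^-0.22 = 0.25^-0.22 = 1.357
(sin 65°)^1 = 0.9063^1 = 0.9063
D = 0.0607 × 27.10 × 8.404 × 31.46 × 1.357 × 0.9063 = 534.9 m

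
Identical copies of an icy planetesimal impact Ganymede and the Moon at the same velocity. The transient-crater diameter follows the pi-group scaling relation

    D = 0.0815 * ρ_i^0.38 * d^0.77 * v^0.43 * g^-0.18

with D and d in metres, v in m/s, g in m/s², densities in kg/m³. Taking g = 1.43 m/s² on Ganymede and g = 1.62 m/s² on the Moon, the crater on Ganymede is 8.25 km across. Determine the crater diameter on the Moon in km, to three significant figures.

D ≈ 8.07 km

All impactor-dependent factors cancel in the ratio, leaving D_Moon/D_Ganymede = (g_Moon/g_Ganymede)^-0.18.
(1.62/1.43)^-0.18 = 1.133^-0.18 = 0.9778
D_Moon = 0.9778 × 8.25 km = 8.07 km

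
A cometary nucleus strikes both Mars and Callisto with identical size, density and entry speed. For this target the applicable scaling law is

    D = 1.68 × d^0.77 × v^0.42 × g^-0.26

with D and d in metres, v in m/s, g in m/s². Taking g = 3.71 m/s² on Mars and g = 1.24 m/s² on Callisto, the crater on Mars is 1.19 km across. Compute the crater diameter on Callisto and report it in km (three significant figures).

D ≈ 1.58 km

All impactor-dependent factors cancel in the ratio, leaving D_Callisto/D_Mars = (g_Callisto/g_Mars)^-0.26.
(1.24/3.71)^-0.26 = 0.3342^-0.26 = 1.330
D_Callisto = 1.330 × 1.19 km = 1.58 km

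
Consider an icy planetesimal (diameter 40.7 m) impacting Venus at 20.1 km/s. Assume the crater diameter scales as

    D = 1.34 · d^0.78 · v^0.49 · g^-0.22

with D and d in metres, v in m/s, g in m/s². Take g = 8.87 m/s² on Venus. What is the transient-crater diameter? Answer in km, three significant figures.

In SI units: v = 20100 m/s.
d^0.78 = 40.7^0.78 = 18.01
v^0.49 = 20100^0.49 = 128.4
g^-0.22 = 8.87^-0.22 = 0.6187
D = 1.34 × 18.01 × 128.4 × 0.6187 = 1917 m
   = 1.917 km

D ≈ 1.92 km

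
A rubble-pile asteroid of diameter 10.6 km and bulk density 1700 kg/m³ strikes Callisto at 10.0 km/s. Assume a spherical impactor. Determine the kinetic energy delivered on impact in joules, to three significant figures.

E ≈ 5.30 × 10^22 J

d = 10600 m; v = 10000 m/s.
Mass m = (π/6) ρ d³ = (π/6) × 1700 × (10600)³ = 1.060 × 10^15 kg
E = ½ m v² = 0.5 × 1.060 × 10^15 × (10000)² = 5.300 × 10^22 J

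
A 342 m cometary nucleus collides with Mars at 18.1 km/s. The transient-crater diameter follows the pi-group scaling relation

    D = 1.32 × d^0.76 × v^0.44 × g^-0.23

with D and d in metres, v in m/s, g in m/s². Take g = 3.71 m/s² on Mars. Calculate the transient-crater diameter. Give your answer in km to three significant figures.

In SI units: v = 18100 m/s.
d^0.76 = 342^0.76 = 84.31
v^0.44 = 18100^0.44 = 74.71
g^-0.23 = 3.71^-0.23 = 0.7397
D = 1.32 × 84.31 × 74.71 × 0.7397 = 6150 m
   = 6.150 km

D ≈ 6.15 km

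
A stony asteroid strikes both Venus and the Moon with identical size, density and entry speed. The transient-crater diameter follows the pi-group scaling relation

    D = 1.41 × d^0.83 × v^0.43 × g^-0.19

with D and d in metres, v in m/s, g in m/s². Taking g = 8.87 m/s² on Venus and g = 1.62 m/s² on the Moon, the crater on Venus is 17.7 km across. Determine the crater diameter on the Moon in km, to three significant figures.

D ≈ 24.4 km

All impactor-dependent factors cancel in the ratio, leaving D_Moon/D_Venus = (g_Moon/g_Venus)^-0.19.
(1.62/8.87)^-0.19 = 0.1826^-0.19 = 1.381
D_Moon = 1.381 × 17.7 km = 24.4 km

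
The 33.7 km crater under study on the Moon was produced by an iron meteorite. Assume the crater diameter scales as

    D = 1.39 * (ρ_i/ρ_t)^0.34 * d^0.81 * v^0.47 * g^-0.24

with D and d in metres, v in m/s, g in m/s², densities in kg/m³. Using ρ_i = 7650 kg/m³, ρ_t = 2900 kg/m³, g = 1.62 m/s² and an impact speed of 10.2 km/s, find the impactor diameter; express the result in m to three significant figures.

d ≈ 938 m

Rearranging for d: d = [D / (1.39 · (7650/2900)^0.34 · 10200^0.47 · 1.62^-0.24)]^(1/0.81).
D = 33700 m.
(7650/2900)^0.34 = 1.391
10200^0.47 = 76.57
1.62^-0.24 = 0.8907
Denominator = 1.39 × 1.391 × 76.57 × 0.8907 = 131.9
D / 131.9 = 33700 / 131.9 = 255.5
d = 255.5^(1/0.81) = 255.5^1.2346 = 937.9 m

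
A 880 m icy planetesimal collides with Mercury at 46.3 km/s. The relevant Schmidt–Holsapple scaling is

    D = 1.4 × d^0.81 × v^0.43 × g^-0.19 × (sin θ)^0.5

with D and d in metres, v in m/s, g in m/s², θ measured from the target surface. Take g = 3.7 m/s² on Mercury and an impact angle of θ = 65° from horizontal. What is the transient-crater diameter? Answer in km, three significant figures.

D ≈ 25.6 km

In SI units: v = 46300 m/s.
d^0.81 = 880^0.81 = 242.7
v^0.43 = 46300^0.43 = 101.4
g^-0.19 = 3.7^-0.19 = 0.7799
(sin 65°)^0.5 = 0.9063^0.5 = 0.9520
D = 1.4 × 242.7 × 101.4 × 0.7799 × 0.9520 = 25581 m
   = 25.58 km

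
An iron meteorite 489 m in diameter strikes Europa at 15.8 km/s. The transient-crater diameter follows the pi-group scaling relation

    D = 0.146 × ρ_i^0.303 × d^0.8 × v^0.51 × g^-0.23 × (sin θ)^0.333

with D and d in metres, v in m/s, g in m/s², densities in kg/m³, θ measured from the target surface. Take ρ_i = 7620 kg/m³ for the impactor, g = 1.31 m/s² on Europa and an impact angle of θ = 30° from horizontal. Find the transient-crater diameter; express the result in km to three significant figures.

In SI units: v = 15800 m/s.
ρ_i^0.303 = 7620^0.303 = 15.00
d^0.8 = 489^0.8 = 141.7
v^0.51 = 15800^0.51 = 138.5
g^-0.23 = 1.31^-0.23 = 0.9398
(sin 30°)^0.333 = 0.5000^0.333 = 0.7939
D = 0.146 × 15.00 × 141.7 × 138.5 × 0.9398 × 0.7939 = 32067 m
   = 32.07 km

D ≈ 32.1 km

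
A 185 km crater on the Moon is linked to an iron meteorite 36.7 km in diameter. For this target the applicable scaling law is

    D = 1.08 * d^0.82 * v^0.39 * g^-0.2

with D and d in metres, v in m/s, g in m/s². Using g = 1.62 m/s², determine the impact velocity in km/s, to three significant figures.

Rearranging for v: v = [D / (1.08 · 36700^0.82 · 1.62^-0.2)]^(1/0.39).
D = 185000 m.
36700^0.82 = 5534
1.62^-0.2 = 0.9080
Denominator = 1.08 × 5534 × 0.9080 = 5427
D / 5427 = 185000 / 5427 = 34.09
v = 34.09^(1/0.39) = 34.09^2.5641 = 8508 m/s

v ≈ 8.51 km/s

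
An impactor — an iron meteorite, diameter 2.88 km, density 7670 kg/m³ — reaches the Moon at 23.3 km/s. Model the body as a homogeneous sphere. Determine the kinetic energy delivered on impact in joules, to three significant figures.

d = 2880 m; v = 23300 m/s.
Mass m = (π/6) ρ d³ = (π/6) × 7670 × (2880)³ = 9.593 × 10^13 kg
E = ½ m v² = 0.5 × 9.593 × 10^13 × (23300)² = 2.604 × 10^22 J

E ≈ 2.60 × 10^22 J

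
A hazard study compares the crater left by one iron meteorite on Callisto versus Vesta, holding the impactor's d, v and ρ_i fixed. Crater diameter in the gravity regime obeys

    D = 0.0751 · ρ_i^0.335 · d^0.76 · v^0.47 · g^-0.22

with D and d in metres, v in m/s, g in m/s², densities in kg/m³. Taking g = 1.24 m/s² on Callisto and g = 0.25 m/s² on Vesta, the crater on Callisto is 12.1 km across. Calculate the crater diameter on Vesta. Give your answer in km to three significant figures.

D ≈ 17.2 km

All impactor-dependent factors cancel in the ratio, leaving D_Vesta/D_Callisto = (g_Vesta/g_Callisto)^-0.22.
(0.25/1.24)^-0.22 = 0.2016^-0.22 = 1.422
D_Vesta = 1.422 × 12.1 km = 17.2 km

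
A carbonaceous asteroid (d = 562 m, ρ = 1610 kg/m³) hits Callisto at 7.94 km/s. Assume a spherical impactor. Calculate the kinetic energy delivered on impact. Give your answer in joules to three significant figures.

v = 7940 m/s.
Mass m = (π/6) ρ d³ = (π/6) × 1610 × (562)³ = 1.496 × 10^11 kg
E = ½ m v² = 0.5 × 1.496 × 10^11 × (7940)² = 4.716 × 10^18 J

E ≈ 4.72 × 10^18 J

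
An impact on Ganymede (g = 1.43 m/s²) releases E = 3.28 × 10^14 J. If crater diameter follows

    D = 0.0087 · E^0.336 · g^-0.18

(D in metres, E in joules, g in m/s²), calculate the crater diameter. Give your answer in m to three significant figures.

D ≈ 615 m

E^0.336 = (3.28 × 10^14)^0.336 = 7.539 × 10^4
g^-0.18 = 1.43^-0.18 = 0.9376
D = 0.0087 × 7.539 × 10^4 × 0.9376 = 615.0 m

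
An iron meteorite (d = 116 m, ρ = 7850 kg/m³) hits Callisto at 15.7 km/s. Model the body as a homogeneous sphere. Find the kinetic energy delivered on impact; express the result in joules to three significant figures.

E ≈ 7.91 × 10^17 J

v = 15700 m/s.
Mass m = (π/6) ρ d³ = (π/6) × 7850 × (116)³ = 6.416 × 10^9 kg
E = ½ m v² = 0.5 × 6.416 × 10^9 × (15700)² = 7.907 × 10^17 J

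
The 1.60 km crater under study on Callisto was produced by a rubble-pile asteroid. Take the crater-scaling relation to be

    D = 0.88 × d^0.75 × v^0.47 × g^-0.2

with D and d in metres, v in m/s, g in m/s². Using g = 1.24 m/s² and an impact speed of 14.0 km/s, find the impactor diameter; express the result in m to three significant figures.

d ≈ 59.3 m

Rearranging for d: d = [D / (0.88 · 14000^0.47 · 1.24^-0.2)]^(1/0.75).
D = 1600 m.
14000^0.47 = 88.85
1.24^-0.2 = 0.9579
Denominator = 0.88 × 88.85 × 0.9579 = 74.90
D / 74.90 = 1600 / 74.90 = 21.36
d = 21.36^(1/0.75) = 21.36^1.3333 = 59.26 m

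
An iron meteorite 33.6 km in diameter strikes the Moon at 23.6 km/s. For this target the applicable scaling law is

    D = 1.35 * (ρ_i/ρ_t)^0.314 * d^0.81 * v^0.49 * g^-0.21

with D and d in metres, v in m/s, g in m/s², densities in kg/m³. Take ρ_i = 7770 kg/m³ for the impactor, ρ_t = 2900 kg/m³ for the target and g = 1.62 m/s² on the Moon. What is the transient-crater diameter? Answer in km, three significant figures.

D ≈ 1070 km

In SI units: d = 33600 m, v = 23600 m/s.
(ρ_i/ρ_t)^0.314 = (7770/2900)^0.314 = 1.363
d^0.81 = 33600^0.81 = 4638
v^0.49 = 23600^0.49 = 138.9
g^-0.21 = 1.62^-0.21 = 0.9037
D = 1.35 × 1.363 × 4638 × 138.9 × 0.9037 = 1.071 × 10^6 m
   = 1071 km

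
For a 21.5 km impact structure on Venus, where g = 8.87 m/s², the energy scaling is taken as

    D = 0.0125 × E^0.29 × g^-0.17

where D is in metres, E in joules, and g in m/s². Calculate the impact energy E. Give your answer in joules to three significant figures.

E ≈ 1.14 × 10^22 J

Rearranging: E = [D / (0.0125 · g^-0.17)]^(1/0.29).
D = 21500 m.
g^-0.17 = 8.87^-0.17 = 0.6900
D / (0.0125 × 0.6900) = 21500 / (8.625 × 10^-3) = 2.493 × 10^6
E = (2.493 × 10^6)^3.4483 = 1.142 × 10^22 J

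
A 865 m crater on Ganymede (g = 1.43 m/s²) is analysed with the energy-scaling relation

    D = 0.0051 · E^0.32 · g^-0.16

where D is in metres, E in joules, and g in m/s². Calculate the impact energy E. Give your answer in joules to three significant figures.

Rearranging: E = [D / (0.0051 · g^-0.16)]^(1/0.32).
g^-0.16 = 1.43^-0.16 = 0.9444
D / (0.0051 × 0.9444) = 865 / (4.816 × 10^-3) = 1.796 × 10^5
E = (1.796 × 10^5)^3.125 = 2.628 × 10^16 J

E ≈ 2.63 × 10^16 J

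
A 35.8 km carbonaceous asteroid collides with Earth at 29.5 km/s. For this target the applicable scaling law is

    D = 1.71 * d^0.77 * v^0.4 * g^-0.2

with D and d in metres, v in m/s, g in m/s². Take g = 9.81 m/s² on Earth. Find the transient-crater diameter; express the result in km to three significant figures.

In SI units: d = 35800 m, v = 29500 m/s.
d^0.77 = 35800^0.77 = 3210
v^0.4 = 29500^0.4 = 61.37
g^-0.2 = 9.81^-0.2 = 0.6334
D = 1.71 × 3210 × 61.37 × 0.6334 = 2.134 × 10^5 m
   = 213.4 km

D ≈ 213 km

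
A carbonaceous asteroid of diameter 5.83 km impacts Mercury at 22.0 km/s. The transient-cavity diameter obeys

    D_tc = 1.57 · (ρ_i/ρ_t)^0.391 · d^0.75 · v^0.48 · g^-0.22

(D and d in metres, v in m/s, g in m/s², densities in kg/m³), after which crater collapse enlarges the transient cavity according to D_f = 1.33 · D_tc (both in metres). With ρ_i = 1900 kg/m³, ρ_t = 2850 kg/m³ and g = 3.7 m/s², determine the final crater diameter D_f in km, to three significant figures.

In SI: d = 5830 m, v = 22000 m/s.
(ρ_i/ρ_t)^0.391 = (1900/2850)^0.391 = 0.8534
d^0.75 = 5830^0.75 = 667.2
v^0.48 = 22000^0.48 = 121.4
g^-0.22 = 3.7^-0.22 = 0.7499
D_tc = 1.57 × 0.8534 × 667.2 × 121.4 × 0.7499 = 81380 m
D_f = 1.33 × 81380 = 1.082 × 10^5 m
     = 108.2 km

D_f ≈ 108 km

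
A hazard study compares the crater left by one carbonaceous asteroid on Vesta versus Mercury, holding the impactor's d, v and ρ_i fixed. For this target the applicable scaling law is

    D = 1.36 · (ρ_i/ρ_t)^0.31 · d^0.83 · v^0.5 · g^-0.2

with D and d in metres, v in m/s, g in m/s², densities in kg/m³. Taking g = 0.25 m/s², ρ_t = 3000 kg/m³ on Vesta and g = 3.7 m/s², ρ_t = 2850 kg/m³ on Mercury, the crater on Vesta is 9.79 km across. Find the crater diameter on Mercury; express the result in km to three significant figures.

The impactor-only factors (d, v, ρ_i) cancel in the ratio, leaving D_Mercury/D_Vesta = (g_Mercury/g_Vesta)^-0.2 · (ρ_t,Vesta/ρ_t,Mercury)^0.31.
(3.7/0.25)^-0.2 = 14.80^-0.2 = 0.5834
(3000/2850)^0.31 = 1.053^0.31 = 1.016
Ratio = 0.5834 × 1.016 = 0.5927
D_Mercury = 0.5927 × 9.79 km = 5.80 km

D ≈ 5.80 km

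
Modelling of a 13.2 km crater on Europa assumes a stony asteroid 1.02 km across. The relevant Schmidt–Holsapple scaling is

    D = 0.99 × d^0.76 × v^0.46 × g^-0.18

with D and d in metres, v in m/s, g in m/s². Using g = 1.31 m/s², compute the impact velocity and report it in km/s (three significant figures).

v ≈ 11.0 km/s

Rearranging for v: v = [D / (0.99 · 1020^0.76 · 1.31^-0.18)]^(1/0.46).
D = 13200 m.
1020^0.76 = 193.4
1.31^-0.18 = 0.9526
Denominator = 0.99 × 193.4 × 0.9526 = 182.4
D / 182.4 = 13200 / 182.4 = 72.37
v = 72.37^(1/0.46) = 72.37^2.1739 = 11028 m/s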